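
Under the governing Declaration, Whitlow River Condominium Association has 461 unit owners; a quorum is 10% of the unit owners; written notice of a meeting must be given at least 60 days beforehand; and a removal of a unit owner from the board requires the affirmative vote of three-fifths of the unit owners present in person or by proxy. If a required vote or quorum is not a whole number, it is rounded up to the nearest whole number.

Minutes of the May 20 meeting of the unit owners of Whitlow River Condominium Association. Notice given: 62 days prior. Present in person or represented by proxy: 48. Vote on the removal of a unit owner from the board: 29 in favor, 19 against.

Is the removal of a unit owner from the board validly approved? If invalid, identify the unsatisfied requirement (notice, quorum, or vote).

Notice: 62 days given; 60 required. Satisfied.
Quorum: 10% of 461 = 46.10, rounded up to 47; 48 present. Satisfied.
Vote: requires three-fifths of those present (48); 3/5 of 48 = 28.80, rounded up to 29, so 29 needed; 29 in favor. Satisfied.

Valid — all requirements satisfied.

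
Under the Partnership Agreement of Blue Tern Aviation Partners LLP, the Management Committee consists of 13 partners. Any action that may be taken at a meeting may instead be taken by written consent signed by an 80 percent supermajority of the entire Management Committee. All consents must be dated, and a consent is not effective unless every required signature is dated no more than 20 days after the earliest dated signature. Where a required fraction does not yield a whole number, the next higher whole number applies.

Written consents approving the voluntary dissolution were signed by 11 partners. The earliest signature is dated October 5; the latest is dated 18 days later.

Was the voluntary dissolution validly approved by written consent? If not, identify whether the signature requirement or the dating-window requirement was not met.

Signatures required: an 80 percent supermajority of 13 — 4/5 of 13 = 10.40, rounded up to 11, so 11 needed; 11 signed. Sufficient.
Dating window: the latest signature is 18 days after the earliest; the limit is 20 days. Within the window.

Effective — both the signature and dating-window requirements are satisfied.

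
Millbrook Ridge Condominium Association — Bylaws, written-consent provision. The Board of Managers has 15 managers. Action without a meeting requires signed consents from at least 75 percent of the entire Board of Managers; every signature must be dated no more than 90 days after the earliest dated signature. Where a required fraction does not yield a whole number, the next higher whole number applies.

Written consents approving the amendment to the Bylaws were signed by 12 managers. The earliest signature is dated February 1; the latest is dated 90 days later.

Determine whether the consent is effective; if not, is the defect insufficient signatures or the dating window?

Signatures required: at least 75 percent of 15 — 3/4 of 15 = 11.25, rounded up to 12, so 12 needed; 12 signed. Sufficient.
Dating window: the latest signature is 90 days after the earliest; the limit is 90 days. Within the window.

Effective — both the signature and dating-window requirements are satisfied.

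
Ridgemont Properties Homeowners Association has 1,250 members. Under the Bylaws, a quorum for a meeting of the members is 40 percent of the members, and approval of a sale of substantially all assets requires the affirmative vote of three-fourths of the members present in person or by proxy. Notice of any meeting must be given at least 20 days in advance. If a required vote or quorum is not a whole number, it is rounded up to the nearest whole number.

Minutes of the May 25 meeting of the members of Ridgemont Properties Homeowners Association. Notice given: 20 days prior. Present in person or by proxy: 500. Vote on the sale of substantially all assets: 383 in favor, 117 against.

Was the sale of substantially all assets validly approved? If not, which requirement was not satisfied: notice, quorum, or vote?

Notice: 20 days given; 20 required. Satisfied.
Quorum: 40% of 1,250 = 500; 500 present. Satisfied.
Vote: requires three-fourths of those present (500); 3/4 of 500 = 375, so 375 needed; 383 in favor. Satisfied.

Valid — all requirements satisfied.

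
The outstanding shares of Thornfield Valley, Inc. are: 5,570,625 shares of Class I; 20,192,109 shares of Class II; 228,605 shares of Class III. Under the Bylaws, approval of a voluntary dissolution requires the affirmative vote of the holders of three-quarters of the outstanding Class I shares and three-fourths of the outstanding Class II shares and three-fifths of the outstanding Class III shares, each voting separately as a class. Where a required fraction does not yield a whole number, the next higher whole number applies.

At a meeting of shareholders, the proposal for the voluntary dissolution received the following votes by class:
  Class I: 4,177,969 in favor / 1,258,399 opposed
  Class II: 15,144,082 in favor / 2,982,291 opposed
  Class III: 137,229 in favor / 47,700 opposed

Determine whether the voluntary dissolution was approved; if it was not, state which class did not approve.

Approved — every class gave the required vote.

Class I: 3/4 of 5570625 = 4177968.75, rounded up to 4177969; 4,177,969 required, 4,177,969 in favor — approved.
Class II: 3/4 of 20192109 = 15144081.75, rounded up to 15144082; 15,144,082 required, 15,144,082 in favor — approved.
Class III: 3/5 of 228605 = 137163; 137,163 required, 137,229 in favor — approved.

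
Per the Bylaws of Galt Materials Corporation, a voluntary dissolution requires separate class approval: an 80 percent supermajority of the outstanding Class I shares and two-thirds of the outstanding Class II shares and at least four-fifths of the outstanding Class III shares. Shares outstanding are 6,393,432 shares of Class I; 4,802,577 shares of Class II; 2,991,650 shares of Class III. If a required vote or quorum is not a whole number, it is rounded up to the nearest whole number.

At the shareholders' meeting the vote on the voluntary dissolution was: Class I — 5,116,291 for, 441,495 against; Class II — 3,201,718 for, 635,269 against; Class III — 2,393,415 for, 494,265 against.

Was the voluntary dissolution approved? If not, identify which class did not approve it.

Approved — every class gave the required vote.

Class I: 4/5 of 6393432 = 5114745.60, rounded up to 5114746; 5,114,746 required, 5,116,291 in favor — approved.
Class II: 2/3 of 4802577 = 3201718; 3,201,718 required, 3,201,718 in favor — approved.
Class III: 4/5 of 2991650 = 2393320; 2,393,320 required, 2,393,415 in favor — approved.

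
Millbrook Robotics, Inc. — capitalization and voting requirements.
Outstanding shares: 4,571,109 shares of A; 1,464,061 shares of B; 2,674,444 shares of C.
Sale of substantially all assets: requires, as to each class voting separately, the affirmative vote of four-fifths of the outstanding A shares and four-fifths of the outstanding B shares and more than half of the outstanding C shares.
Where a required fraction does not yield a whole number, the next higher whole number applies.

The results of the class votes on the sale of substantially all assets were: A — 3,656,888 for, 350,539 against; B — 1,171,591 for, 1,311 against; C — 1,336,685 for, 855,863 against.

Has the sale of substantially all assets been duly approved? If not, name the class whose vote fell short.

A: 4/5 of 4571109 = 3656887.20, rounded up to 3656888; 3,656,888 required, 3,656,888 in favor — approved.
B: 4/5 of 1464061 = 1171248.80, rounded up to 1171249; 1,171,249 required, 1,171,591 in favor — approved.
C: a majority of 2674444 is 1337223; 1,337,223 required, 1,336,685 in favor — not approved.

Not approved — the C shares did not give the required vote.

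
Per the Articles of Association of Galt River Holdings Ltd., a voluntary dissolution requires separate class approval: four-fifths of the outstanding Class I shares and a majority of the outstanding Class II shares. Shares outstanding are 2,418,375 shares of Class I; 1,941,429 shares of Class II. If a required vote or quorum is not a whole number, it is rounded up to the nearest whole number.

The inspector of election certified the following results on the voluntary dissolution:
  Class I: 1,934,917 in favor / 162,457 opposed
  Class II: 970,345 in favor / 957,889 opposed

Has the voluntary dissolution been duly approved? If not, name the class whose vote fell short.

Class I: 4/5 of 2418375 = 1934700; 1,934,700 required, 1,934,917 in favor — approved.
Class II: a majority of 1941429 is 970715; 970,715 required, 970,345 in favor — not approved.

Not approved — the Class II shares did not give the required vote.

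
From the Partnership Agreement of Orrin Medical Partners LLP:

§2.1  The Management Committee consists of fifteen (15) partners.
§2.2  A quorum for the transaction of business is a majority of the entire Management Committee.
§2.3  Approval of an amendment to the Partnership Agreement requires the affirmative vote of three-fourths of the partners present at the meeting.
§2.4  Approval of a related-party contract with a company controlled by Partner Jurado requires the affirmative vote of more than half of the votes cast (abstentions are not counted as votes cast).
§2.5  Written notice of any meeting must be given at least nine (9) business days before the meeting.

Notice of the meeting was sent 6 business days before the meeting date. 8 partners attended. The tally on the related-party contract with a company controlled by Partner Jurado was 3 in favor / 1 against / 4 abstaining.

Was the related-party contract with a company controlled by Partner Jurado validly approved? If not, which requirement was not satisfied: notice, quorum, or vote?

Invalid — notice requirement not satisfied.

Notice: 6 business days given; 9 required (6 < 9). Not satisfied.
Quorum: 8 present; quorum is 8. Satisfied.
Vote: the related-party contract with a company controlled by Partner Jurado requires a majority of the votes cast (8 present − 4 abstaining = 4). A majority of 4 is 3, so 3 affirmative votes are needed; 3 voted in favor. Satisfied.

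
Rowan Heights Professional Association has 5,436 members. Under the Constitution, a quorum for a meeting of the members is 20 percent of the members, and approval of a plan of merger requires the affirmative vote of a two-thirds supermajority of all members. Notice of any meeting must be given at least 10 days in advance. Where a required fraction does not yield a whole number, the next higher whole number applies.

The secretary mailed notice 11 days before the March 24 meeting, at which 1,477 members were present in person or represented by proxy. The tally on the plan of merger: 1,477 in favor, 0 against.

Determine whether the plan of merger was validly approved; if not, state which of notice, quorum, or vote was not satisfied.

Notice: 11 days given; 10 required. Satisfied.
Quorum: 20% of 5,436 = 1,087.20, rounded up to 1,088; 1,477 present. Satisfied.
Vote: requires two-thirds of all members (5,436); 2/3 of 5436 = 3624, so 3,624 needed; 1,477 in favor. Not satisfied.

Invalid — vote requirement not satisfied.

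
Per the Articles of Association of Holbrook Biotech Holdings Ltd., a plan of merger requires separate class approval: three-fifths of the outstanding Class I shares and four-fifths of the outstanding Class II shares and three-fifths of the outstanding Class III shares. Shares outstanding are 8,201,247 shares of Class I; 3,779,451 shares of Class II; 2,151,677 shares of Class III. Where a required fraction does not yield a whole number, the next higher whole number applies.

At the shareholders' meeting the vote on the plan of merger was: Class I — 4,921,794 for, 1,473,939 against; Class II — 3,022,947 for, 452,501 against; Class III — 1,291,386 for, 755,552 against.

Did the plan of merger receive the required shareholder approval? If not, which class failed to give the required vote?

Not approved — the Class II shares did not give the required vote.

Class I: 3/5 of 8201247 = 4920748.20, rounded up to 4920749; 4,920,749 required, 4,921,794 in favor — approved.
Class II: 4/5 of 3779451 = 3023560.80, rounded up to 3023561; 3,023,561 required, 3,022,947 in favor — not approved.
Class III: 3/5 of 2151677 = 1291006.20, rounded up to 1291007; 1,291,007 required, 1,291,386 in favor — approved.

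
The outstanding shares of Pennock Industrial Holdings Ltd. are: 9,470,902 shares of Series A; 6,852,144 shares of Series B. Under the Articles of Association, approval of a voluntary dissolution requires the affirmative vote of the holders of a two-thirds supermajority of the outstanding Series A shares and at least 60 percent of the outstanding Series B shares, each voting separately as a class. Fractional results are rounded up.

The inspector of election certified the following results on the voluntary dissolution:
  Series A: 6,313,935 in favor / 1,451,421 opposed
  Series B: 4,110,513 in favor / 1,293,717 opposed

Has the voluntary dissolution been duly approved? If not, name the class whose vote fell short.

Series A: 2/3 of 9470902 = 6313934.67, rounded up to 6313935; 6,313,935 required, 6,313,935 in favor — approved.
Series B: 3/5 of 6852144 = 4111286.40, rounded up to 4111287; 4,111,287 required, 4,110,513 in favor — not approved.

Not approved — the Series B shares did not give the required vote.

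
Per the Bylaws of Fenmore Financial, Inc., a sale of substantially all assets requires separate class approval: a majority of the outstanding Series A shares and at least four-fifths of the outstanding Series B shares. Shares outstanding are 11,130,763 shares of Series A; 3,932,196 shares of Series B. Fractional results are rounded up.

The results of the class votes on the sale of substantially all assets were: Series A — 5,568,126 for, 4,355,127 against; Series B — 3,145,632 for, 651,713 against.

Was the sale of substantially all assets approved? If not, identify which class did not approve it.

Not approved — the Series B shares did not give the required vote.

Series A: a majority of 11130763 is 5565382; 5,565,382 required, 5,568,126 in favor — approved.
Series B: 4/5 of 3932196 = 3145756.80, rounded up to 3145757; 3,145,757 required, 3,145,632 in favor — not approved.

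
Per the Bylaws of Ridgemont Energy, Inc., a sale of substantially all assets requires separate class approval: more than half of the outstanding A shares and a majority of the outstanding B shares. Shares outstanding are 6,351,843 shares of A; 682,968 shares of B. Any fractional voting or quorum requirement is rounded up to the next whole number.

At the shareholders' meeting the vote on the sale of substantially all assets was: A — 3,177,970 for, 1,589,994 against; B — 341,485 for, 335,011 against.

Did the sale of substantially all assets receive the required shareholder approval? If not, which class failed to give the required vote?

A: a majority of 6351843 is 3175922; 3,175,922 required, 3,177,970 in favor — approved.
B: a majority of 682968 is 341485; 341,485 required, 341,485 in favor — approved.

Approved — every class gave the required vote.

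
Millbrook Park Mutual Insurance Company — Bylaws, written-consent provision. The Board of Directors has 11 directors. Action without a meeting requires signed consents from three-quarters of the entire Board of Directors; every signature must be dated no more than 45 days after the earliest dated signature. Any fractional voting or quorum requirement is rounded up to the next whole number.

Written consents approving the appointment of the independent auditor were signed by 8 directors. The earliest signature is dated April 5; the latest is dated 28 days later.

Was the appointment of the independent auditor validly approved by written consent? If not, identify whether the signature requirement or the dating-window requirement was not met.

Signatures required: three-quarters of 11 — 3/4 of 11 = 8.25, rounded up to 9, so 9 needed; 8 signed. Insufficient.
Dating window: the latest signature is 28 days after the earliest; the limit is 45 days. Within the window.

Not effective — insufficient signatures.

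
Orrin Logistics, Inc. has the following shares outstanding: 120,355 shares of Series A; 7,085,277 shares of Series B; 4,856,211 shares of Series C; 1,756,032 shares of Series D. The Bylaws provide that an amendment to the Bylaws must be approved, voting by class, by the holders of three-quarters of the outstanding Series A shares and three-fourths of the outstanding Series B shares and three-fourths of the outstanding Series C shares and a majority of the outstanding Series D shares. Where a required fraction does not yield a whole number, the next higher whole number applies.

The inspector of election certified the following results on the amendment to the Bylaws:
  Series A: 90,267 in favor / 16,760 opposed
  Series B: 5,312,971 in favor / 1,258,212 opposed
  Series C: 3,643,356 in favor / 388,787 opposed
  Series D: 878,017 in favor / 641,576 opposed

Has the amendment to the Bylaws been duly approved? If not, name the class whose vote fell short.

Not approved — the Series B shares did not give the required vote.

Series A: 3/4 of 120355 = 90266.25, rounded up to 90267; 90,267 required, 90,267 in favor — approved.
Series B: 3/4 of 7085277 = 5313957.75, rounded up to 5313958; 5,313,958 required, 5,312,971 in favor — not approved.
Series C: 3/4 of 4856211 = 3642158.25, rounded up to 3642159; 3,642,159 required, 3,643,356 in favor — approved.
Series D: a majority of 1756032 is 878017; 878,017 required, 878,017 in favor — approved.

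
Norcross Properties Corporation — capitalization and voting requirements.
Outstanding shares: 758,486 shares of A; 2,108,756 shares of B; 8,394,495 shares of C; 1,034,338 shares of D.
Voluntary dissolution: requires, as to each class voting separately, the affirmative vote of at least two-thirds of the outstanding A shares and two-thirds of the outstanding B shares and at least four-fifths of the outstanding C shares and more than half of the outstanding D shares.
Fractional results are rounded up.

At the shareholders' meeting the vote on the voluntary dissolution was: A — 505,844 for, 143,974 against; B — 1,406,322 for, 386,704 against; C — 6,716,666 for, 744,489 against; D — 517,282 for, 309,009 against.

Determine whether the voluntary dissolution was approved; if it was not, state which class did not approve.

Approved — every class gave the required vote.

A: 2/3 of 758486 = 505657.33, rounded up to 505658; 505,658 required, 505,844 in favor — approved.
B: 2/3 of 2108756 = 1405837.33, rounded up to 1405838; 1,405,838 required, 1,406,322 in favor — approved.
C: 4/5 of 8394495 = 6715596; 6,715,596 required, 6,716,666 in favor — approved.
D: a majority of 1034338 is 517170; 517,170 required, 517,282 in favor — approved.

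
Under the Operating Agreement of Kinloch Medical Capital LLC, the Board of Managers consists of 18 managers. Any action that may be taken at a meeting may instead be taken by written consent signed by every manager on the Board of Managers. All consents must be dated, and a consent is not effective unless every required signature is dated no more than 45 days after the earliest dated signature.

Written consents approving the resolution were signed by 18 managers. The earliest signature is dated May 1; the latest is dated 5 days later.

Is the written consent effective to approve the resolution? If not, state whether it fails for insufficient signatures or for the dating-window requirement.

Signatures required: all of 18 — unanimous means all 18, so 18 needed; 18 signed. Sufficient.
Dating window: the latest signature is 5 days after the earliest; the limit is 45 days. Within the window.

Effective — both the signature and dating-window requirements are satisfied.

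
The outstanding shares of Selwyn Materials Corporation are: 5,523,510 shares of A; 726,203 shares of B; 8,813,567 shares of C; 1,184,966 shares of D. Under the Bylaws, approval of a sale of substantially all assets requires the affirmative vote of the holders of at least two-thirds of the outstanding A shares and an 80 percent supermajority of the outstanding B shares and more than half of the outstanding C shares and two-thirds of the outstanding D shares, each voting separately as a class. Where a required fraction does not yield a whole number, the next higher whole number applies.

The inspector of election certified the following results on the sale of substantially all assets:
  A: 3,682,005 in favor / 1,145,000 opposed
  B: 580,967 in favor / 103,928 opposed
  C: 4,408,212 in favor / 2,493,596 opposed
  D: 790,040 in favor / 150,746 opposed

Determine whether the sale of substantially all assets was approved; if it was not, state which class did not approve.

A: 2/3 of 5523510 = 3682340; 3,682,340 required, 3,682,005 in favor — not approved.
B: 4/5 of 726203 = 580962.40, rounded up to 580963; 580,963 required, 580,967 in favor — approved.
C: a majority of 8813567 is 4406784; 4,406,784 required, 4,408,212 in favor — approved.
D: 2/3 of 1184966 = 789977.33, rounded up to 789978; 789,978 required, 790,040 in favor — approved.

Not approved — the A shares did not give the required vote.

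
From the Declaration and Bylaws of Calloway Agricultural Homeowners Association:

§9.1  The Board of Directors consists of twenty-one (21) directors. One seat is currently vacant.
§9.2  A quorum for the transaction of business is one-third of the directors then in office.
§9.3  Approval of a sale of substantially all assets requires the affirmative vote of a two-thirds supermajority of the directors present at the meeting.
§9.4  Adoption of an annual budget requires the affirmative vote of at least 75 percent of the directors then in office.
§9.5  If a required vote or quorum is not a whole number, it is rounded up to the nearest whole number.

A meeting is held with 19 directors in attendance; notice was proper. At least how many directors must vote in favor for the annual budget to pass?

The annual budget requires three-fourths of the directors then in office (20).
3/4 of 20 = 15.

15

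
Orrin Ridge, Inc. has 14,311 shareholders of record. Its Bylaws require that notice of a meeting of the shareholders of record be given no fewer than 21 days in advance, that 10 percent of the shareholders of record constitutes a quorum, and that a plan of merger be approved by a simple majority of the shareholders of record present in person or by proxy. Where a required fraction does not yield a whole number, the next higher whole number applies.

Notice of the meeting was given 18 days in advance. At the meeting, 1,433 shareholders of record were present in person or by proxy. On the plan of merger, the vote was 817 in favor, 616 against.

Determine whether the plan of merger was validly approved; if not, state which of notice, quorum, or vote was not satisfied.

Invalid — notice requirement not satisfied.

Notice: 18 days given; 21 required. Not satisfied.
Quorum: 10% of 14,311 = 1,431.10, rounded up to 1,432; 1,433 present. Satisfied.
Vote: requires a majority of those present (1,433); a majority of 1433 is 717, so 717 needed; 817 in favor. Satisfied.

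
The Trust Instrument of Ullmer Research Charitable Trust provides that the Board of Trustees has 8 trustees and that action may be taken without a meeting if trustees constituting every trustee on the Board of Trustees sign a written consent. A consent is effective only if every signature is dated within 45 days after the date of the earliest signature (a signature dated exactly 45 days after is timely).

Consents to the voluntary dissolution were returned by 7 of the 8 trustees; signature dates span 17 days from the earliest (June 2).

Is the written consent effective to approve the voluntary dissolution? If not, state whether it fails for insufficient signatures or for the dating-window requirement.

Signatures required: the unanimous vote of 8 — unanimous means all 8, so 8 needed; 7 signed. Insufficient.
Dating window: the latest signature is 17 days after the earliest; the limit is 45 days. Within the window.

Not effective — insufficient signatures.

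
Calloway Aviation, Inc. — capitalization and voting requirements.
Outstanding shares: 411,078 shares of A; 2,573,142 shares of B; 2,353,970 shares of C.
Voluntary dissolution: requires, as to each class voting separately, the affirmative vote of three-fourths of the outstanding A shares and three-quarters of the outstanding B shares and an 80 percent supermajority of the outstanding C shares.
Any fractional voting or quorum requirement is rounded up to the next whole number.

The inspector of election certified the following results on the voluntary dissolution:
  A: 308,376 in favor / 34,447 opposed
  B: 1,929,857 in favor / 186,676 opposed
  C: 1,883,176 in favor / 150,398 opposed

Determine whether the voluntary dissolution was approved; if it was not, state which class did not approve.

A: 3/4 of 411078 = 308308.50, rounded up to 308309; 308,309 required, 308,376 in favor — approved.
B: 3/4 of 2573142 = 1929856.50, rounded up to 1929857; 1,929,857 required, 1,929,857 in favor — approved.
C: 4/5 of 2353970 = 1883176; 1,883,176 required, 1,883,176 in favor — approved.

Approved — every class gave the required vote.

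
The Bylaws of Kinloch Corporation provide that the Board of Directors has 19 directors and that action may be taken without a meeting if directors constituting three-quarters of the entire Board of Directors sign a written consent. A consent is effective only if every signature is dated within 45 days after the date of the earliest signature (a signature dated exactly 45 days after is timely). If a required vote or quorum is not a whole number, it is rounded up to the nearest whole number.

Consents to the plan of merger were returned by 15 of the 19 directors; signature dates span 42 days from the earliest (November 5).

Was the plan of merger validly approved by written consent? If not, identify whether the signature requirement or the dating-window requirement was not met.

Signatures required: three-quarters of 19 — 3/4 of 19 = 14.25, rounded up to 15, so 15 needed; 15 signed. Sufficient.
Dating window: the latest signature is 42 days after the earliest; the limit is 45 days. Within the window.

Effective — both the signature and dating-window requirements are satisfied.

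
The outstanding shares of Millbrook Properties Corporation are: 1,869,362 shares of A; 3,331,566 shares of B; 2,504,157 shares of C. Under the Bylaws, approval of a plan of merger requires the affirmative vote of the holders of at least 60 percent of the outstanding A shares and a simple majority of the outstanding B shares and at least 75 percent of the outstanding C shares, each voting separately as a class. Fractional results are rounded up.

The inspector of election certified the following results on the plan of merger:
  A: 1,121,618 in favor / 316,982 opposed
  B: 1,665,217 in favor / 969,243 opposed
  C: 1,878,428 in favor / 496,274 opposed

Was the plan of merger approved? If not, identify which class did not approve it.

Not approved — the B shares did not give the required vote.

A: 3/5 of 1869362 = 1121617.20, rounded up to 1121618; 1,121,618 required, 1,121,618 in favor — approved.
B: a majority of 3331566 is 1665784; 1,665,784 required, 1,665,217 in favor — not approved.
C: 3/4 of 2504157 = 1878117.75, rounded up to 1878118; 1,878,118 required, 1,878,428 in favor — approved.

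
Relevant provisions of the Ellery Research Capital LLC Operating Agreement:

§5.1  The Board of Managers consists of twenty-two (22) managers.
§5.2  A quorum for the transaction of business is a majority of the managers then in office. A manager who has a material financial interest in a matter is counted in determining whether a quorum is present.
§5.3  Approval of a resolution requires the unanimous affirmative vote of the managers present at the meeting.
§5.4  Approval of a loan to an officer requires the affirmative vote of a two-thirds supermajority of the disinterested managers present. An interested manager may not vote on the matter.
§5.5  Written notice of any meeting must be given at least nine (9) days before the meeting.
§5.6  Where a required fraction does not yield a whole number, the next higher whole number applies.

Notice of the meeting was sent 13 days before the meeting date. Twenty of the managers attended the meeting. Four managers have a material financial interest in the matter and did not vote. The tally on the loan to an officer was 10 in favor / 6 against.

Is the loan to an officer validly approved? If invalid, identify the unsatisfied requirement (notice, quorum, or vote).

Notice: 13 days given; 9 required (13 ≥ 9). Satisfied.
Quorum: 20 present (interested managers count toward quorum); quorum is 12. Satisfied.
Vote: the loan to an officer requires two-thirds of the disinterested managers present (20 − 4 = 16). 2/3 of 16 = 10.67, rounded up to 11, so 11 affirmative votes are needed; 10 voted in favor. Not satisfied.

Invalid — vote requirement not satisfied.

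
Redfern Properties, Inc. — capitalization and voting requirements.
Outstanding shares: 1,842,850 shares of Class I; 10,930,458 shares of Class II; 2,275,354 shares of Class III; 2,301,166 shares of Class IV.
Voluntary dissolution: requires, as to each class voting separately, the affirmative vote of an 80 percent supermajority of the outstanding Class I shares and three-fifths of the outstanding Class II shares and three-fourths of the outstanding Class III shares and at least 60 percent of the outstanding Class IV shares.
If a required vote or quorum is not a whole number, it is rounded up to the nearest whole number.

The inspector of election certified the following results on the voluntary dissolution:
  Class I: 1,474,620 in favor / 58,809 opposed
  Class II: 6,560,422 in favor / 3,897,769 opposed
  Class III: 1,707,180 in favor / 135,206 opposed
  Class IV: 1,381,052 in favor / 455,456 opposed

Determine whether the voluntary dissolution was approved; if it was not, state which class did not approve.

Class I: 4/5 of 1842850 = 1474280; 1,474,280 required, 1,474,620 in favor — approved.
Class II: 3/5 of 10930458 = 6558274.80, rounded up to 6558275; 6,558,275 required, 6,560,422 in favor — approved.
Class III: 3/4 of 2275354 = 1706515.50, rounded up to 1706516; 1,706,516 required, 1,707,180 in favor — approved.
Class IV: 3/5 of 2301166 = 1380699.60, rounded up to 1380700; 1,380,700 required, 1,381,052 in favor — approved.

Approved — every class gave the required vote.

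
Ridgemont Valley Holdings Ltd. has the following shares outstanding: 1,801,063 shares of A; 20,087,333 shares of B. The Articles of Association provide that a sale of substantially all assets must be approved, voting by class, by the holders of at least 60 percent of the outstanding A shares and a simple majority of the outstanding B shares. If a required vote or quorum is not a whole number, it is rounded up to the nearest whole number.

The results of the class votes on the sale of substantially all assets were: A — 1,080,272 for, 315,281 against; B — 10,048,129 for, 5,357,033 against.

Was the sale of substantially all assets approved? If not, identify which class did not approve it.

Not approved — the A shares did not give the required vote.

A: 3/5 of 1801063 = 1080637.80, rounded up to 1080638; 1,080,638 required, 1,080,272 in favor — not approved.
B: a majority of 20087333 is 10043667; 10,043,667 required, 10,048,129 in favor — approved.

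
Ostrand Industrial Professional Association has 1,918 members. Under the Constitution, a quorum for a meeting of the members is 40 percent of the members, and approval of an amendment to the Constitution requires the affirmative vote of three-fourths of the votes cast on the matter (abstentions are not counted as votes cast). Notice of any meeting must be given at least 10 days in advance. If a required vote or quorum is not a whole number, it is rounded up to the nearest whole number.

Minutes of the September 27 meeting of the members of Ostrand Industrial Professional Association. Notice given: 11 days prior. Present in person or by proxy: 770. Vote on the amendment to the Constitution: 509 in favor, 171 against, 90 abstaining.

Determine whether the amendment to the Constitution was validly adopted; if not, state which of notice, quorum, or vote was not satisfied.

Notice: 11 days given; 10 required. Satisfied.
Quorum: 40% of 1,918 = 767.20, rounded up to 768; 770 present. Satisfied.
Vote: requires three-fourths of the votes cast (770 − 90 abstaining = 680); 3/4 of 680 = 510, so 510 needed; 509 in favor. Not satisfied.

Invalid — vote requirement not satisfied.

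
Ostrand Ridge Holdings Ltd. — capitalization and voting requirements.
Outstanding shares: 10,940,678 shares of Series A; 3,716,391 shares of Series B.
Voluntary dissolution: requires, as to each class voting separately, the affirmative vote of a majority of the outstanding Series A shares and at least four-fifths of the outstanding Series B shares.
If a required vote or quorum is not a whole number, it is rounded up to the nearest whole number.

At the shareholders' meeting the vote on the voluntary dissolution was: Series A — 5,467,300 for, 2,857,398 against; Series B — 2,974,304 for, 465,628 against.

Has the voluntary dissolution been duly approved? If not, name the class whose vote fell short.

Series A: a majority of 10940678 is 5470340; 5,470,340 required, 5,467,300 in favor — not approved.
Series B: 4/5 of 3716391 = 2973112.80, rounded up to 2973113; 2,973,113 required, 2,974,304 in favor — approved.

Not approved — the Series A shares did not give the required vote.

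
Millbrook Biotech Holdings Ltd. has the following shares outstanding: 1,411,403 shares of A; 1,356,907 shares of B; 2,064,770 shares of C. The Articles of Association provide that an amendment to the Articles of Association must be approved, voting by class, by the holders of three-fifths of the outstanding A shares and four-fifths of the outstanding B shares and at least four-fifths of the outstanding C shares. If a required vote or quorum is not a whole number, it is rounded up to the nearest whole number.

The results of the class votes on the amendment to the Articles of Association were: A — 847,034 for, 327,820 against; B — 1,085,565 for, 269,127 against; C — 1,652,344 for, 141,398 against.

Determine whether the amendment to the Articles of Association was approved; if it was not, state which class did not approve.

Approved — every class gave the required vote.

A: 3/5 of 1411403 = 846841.80, rounded up to 846842; 846,842 required, 847,034 in favor — approved.
B: 4/5 of 1356907 = 1085525.60, rounded up to 1085526; 1,085,526 required, 1,085,565 in favor — approved.
C: 4/5 of 2064770 = 1651816; 1,651,816 required, 1,652,344 in favor — approved.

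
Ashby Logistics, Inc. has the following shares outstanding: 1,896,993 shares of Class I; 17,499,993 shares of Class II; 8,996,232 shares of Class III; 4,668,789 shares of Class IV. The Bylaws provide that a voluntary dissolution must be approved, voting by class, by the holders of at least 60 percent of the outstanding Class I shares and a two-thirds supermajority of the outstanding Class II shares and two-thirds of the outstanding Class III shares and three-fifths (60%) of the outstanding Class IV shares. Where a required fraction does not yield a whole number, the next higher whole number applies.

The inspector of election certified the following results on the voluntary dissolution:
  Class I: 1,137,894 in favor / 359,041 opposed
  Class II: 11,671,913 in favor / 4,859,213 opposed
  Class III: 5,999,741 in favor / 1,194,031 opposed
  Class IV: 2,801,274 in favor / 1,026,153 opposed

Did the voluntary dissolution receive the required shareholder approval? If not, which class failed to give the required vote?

Not approved — the Class I shares did not give the required vote.

Class I: 3/5 of 1896993 = 1138195.80, rounded up to 1138196; 1,138,196 required, 1,137,894 in favor — not approved.
Class II: 2/3 of 17499993 = 11666662; 11,666,662 required, 11,671,913 in favor — approved.
Class III: 2/3 of 8996232 = 5997488; 5,997,488 required, 5,999,741 in favor — approved.
Class IV: 3/5 of 4668789 = 2801273.40, rounded up to 2801274; 2,801,274 required, 2,801,274 in favor — approved.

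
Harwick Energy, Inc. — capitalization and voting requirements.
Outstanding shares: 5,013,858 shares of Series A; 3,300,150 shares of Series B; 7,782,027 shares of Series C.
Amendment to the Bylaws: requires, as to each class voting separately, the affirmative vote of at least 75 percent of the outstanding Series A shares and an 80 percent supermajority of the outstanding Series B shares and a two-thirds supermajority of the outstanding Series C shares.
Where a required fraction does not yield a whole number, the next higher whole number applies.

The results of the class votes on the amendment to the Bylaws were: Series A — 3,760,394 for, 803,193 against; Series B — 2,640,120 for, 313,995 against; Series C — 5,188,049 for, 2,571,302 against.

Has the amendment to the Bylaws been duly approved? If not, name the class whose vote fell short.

Approved — every class gave the required vote.

Series A: 3/4 of 5013858 = 3760393.50, rounded up to 3760394; 3,760,394 required, 3,760,394 in favor — approved.
Series B: 4/5 of 3300150 = 2640120; 2,640,120 required, 2,640,120 in favor — approved.
Series C: 2/3 of 7782027 = 5188018; 5,188,018 required, 5,188,049 in favor — approved.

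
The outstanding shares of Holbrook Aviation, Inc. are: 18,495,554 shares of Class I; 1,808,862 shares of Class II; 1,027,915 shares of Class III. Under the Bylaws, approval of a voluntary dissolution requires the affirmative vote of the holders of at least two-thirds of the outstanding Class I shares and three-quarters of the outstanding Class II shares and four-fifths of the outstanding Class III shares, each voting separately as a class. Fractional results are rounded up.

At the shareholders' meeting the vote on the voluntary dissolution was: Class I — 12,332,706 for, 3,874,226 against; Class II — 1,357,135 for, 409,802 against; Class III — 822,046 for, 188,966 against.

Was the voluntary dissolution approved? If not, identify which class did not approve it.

Not approved — the Class III shares did not give the required vote.

Class I: 2/3 of 18495554 = 12330369.33, rounded up to 12330370; 12,330,370 required, 12,332,706 in favor — approved.
Class II: 3/4 of 1808862 = 1356646.50, rounded up to 1356647; 1,356,647 required, 1,357,135 in favor — approved.
Class III: 4/5 of 1027915 = 822332; 822,332 required, 822,046 in favor — not approved.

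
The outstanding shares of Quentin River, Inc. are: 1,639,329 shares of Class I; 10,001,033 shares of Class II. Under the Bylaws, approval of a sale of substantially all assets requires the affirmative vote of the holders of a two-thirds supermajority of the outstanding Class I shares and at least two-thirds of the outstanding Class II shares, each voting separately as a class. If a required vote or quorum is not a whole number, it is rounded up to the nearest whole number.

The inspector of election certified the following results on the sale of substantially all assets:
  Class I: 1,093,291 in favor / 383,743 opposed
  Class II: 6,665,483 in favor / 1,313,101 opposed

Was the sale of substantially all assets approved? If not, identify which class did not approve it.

Not approved — the Class II shares did not give the required vote.

Class I: 2/3 of 1639329 = 1092886; 1,092,886 required, 1,093,291 in favor — approved.
Class II: 2/3 of 10001033 = 6667355.33, rounded up to 6667356; 6,667,356 required, 6,665,483 in favor — not approved.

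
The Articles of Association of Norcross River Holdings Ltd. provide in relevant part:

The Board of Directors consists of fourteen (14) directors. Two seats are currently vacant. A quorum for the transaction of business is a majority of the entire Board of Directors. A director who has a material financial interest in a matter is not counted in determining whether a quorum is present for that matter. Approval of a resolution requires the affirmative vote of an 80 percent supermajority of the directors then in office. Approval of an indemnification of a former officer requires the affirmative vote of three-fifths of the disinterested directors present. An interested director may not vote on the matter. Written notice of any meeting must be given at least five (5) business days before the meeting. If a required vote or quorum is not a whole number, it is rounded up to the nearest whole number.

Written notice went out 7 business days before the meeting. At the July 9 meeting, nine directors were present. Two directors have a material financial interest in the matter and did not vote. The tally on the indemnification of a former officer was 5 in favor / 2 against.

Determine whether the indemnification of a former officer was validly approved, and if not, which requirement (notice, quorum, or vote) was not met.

Notice: 7 business days given; 5 required (7 ≥ 5). Satisfied.
Quorum: 9 present, but the 2 interested directors do not count, leaving 7. Quorum is 8. Not satisfied.
Vote: the indemnification of a former officer requires three-fifths of the disinterested directors present (9 − 2 = 7). 3/5 of 7 = 4.20, rounded up to 5, so 5 affirmative votes are needed; 5 voted in favor. Satisfied. (Moot — without a quorum no business can be validly transacted.)

Invalid — quorum requirement not satisfied.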